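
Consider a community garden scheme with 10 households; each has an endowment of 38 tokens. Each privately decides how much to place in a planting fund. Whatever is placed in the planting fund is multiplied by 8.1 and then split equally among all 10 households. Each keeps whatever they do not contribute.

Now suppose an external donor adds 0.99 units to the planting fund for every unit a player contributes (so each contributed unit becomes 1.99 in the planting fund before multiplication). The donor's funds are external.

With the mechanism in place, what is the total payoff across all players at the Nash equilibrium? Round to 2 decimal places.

6125.22 tokens

With the mechanism, a contributed unit returns 8.1 × 1.99 / 10 = 1.6119 per unit of net cost to the contributor — now above 1 — so contributing fully is weakly dominant for every player.
At the Nash equilibrium everyone contributes 38. Group total payoff = 8.1 × 1.99 × 380 = 6125.22.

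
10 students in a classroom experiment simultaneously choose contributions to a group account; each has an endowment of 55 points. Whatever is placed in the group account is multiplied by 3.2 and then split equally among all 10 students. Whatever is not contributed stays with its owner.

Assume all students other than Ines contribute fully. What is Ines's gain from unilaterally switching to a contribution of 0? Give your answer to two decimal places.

37.40 points

Switching from a contribution of 55 to 0 lets Ines keep an extra 55 points, but lowers the group account by 55, which costs Ines their own share of that drop: 3.2/10 × 55 = 17.60.
Net gain = 55 − 17.60 = 37.40. The private return per contributed unit (0.3200) is below 1, so free-riding is indeed the best response regardless of what the others do.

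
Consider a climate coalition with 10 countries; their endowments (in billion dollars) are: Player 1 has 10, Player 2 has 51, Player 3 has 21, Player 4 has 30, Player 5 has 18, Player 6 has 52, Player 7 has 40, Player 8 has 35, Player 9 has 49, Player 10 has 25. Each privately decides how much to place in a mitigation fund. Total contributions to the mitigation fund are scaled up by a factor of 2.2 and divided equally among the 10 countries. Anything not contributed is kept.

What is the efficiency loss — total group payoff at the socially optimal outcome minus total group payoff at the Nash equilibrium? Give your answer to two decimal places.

397.20 billion dollars

The private return per contributed unit is 2.2/10 = 0.2200 < 1 for every player regardless of endowment, so the Nash equilibrium is zero contribution and the group total is Σ E_j = 10 + 51 + 21 + 30 + 18 + 52 + 40 + 35 + 49 + 25 = 331.
Each contributed unit returns 2.200 to the group, so the social optimum is full contribution by everyone: group total = 2.200 × 331 = 728.20.
Efficiency loss = (2.200 − 1) × 331 = 397.20.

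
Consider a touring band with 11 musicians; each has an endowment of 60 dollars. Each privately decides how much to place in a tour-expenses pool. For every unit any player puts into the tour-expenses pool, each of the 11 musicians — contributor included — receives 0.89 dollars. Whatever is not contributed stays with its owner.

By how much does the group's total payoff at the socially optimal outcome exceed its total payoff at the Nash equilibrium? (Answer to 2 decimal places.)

5801.40 dollars

The private return per contributed unit is 0.89 < 1, so contributing 0 is dominant for every player. At the Nash equilibrium everyone keeps their 60, and the group total is 11 × 60 = 660.
Each contributed unit returns 9.790 to the group as a whole (0.89 to each of 11 players), which exceeds 1, so the social optimum is full contribution: group total = 9.790 × 660 = 6461.40.
Efficiency loss = 6461.40 − 660 = 5801.40.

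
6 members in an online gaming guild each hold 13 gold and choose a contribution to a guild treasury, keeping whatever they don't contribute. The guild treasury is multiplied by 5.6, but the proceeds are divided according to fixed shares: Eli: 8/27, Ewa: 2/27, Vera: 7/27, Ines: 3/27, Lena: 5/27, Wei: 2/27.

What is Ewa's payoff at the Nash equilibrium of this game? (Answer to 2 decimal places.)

29.18 gold

Each unit j contributes comes back to j as 5.6 × (j's share), so j prefers to contribute only if that share exceeds 1/5.6 = 0.1786; otherwise keeping the unit dominates.
Eli, Vera and Lena are above the threshold, contributing 13 each; the remaining 3 contribute 0. Total contributed: 39.
Ewa keeps 13 and receives 5.6 × 39 × 2/27 = 16.18 from the guild treasury, for a payoff of 29.18.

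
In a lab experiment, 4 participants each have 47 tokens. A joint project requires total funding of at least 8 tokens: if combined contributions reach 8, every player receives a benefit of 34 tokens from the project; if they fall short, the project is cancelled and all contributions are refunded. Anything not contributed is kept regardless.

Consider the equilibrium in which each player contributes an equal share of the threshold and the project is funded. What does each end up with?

Equal share of the threshold: 8/4 = 2.
At this profile no one gains by cutting their contribution: any cut drops the total below 8, the project is cancelled, contributions are refunded, and the deviator ends with 47, which is less than 47 − 2 + 34 = 79. Contributing more than 2 just wastes the excess. So contributing exactly 2 is a best response.
Each player's payoff: 47 − 2 + 34 = 79.

79 tokens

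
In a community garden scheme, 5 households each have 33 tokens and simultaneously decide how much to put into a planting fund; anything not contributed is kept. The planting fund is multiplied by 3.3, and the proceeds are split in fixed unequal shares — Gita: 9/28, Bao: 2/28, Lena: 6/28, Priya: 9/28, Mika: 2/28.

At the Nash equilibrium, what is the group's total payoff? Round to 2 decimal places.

316.80 tokens

A player with share s gets back 3.3·s per unit contributed, so full contribution is dominant for anyone with s > 1/3.3 = 0.3030 and zero contribution is dominant for anyone below.
Gita and Priya clear that bar, contributing 33 each; the remaining 3 contribute 0. Total contributed: 66.
The planting fund pays out 3.3 × 66 = 217.80 in total (split across the unequal shares, but the aggregate is all that matters for the group sum).
The 3 free-riders keep 33 each, adding 99. Group total = 99 + 217.80 = 316.80.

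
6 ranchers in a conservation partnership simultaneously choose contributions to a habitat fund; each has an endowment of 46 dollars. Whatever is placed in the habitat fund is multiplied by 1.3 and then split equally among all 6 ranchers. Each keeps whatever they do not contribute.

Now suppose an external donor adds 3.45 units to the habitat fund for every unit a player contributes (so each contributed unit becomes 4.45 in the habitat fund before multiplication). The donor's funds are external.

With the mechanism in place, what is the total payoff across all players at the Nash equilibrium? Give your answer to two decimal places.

276.00 dollars

The effective private return is 1.3 × 4.45 / 6 = 0.9642, which is still under 1, so the mechanism doesn't change anyone's dominant strategy: zero contribution.
Everyone keeps their endowment and the group total is 6 × 46 = 276.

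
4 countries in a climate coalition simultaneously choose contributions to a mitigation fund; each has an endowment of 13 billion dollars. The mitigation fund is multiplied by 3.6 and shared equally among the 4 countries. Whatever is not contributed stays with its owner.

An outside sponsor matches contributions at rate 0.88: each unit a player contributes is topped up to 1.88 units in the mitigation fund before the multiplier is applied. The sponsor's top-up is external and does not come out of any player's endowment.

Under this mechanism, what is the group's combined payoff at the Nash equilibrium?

With the mechanism, a contributed unit returns 3.6 × 1.88 / 4 = 1.6920 per unit of net cost to the contributor — now above 1 — so contributing fully is weakly dominant for every player.
At the Nash equilibrium everyone contributes 13. Group total payoff = 3.6 × 1.88 × 52 = 351.94.

351.94 billion dollars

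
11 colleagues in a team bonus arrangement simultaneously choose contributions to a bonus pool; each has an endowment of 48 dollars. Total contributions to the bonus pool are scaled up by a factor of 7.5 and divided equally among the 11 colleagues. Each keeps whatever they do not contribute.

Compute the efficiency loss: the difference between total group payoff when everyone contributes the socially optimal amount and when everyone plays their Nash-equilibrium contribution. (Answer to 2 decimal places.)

Each contributed unit returns 7.5/11 = 0.6818 to its contributor — below 1 — so contributing 0 is dominant for every player. At the Nash equilibrium everyone keeps their 48, and the group total is 11 × 48 = 528.
Each contributed unit returns 7.500 to the group as a whole (0.6818 to each of 11 players), which exceeds 1, so the social optimum is full contribution: group total = 7.500 × 528 = 3960.00.
Efficiency loss = 3960.00 − 528 = 3432.00.

3432.00 dollars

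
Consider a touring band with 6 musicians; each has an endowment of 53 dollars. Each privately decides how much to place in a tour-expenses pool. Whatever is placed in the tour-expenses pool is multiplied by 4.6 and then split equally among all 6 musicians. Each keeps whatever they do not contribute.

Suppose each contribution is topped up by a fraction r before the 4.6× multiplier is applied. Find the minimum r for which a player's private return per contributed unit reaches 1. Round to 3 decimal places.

0.304

With matching at rate r, one contributed unit becomes (1 + r) in the tour-expenses pool and returns 4.6 × (1 + r) / 6 to the contributor.
Setting this equal to 1: 1 + r = 6/4.6 = 1.3043.
So the minimum matching rate is r = 1.3043 − 1 = 0.304.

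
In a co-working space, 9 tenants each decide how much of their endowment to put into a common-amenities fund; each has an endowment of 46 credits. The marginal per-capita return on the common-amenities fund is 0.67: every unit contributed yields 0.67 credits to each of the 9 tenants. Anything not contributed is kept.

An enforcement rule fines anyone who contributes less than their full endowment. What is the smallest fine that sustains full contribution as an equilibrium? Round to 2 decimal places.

15.18 credits

Given the others contribute fully, the best deviation is to contribute 0 (any partial contribution still incurs the fine and gives up units whose private return 0.67 is below 1).
Deviating from 46 to 0 saves 46 credits but forfeits the deviator's share of the drop in the common-amenities fund: 0.67 × 46 = 30.82.
So the deviation gain is 46 − 30.82 = 15.18, and the fine must be at least 15.18 credits to wipe it out.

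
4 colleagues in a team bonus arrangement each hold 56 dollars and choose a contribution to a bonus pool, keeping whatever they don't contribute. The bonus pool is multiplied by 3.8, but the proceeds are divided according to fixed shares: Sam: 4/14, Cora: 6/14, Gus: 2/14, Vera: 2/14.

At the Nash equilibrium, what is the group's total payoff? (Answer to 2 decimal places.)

Each unit j contributes comes back to j as 3.8 × (j's share), so j prefers to contribute only if that share exceeds 1/3.8 = 0.2632; otherwise keeping the unit dominates.
Sam and Cora clear that bar, contributing 56 each; the remaining 2 contribute 0. Total contributed: 112.
The bonus pool pays out 3.8 × 112 = 425.60 in total (split across the unequal shares, but the aggregate is all that matters for the group sum).
The 2 free-riders keep 56 each, adding 112. Group total = 112 + 425.60 = 537.60.

537.60 dollars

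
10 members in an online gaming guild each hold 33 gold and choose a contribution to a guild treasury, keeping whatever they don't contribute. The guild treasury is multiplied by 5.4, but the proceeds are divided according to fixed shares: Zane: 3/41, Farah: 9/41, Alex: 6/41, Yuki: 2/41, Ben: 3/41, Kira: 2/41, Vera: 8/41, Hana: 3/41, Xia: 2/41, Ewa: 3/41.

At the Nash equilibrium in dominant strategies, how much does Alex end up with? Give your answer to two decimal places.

85.16 gold

Each unit j contributes comes back to j as 5.4 × (j's share), so j prefers to contribute only if that share exceeds 1/5.4 = 0.1852; otherwise keeping the unit dominates.
Farah and Vera clear that bar, contributing 33 each; the remaining 8 contribute 0. Total contributed: 66.
Alex keeps 33 and receives 5.4 × 66 × 6/41 = 52.16 from the guild treasury, for a payoff of 85.16.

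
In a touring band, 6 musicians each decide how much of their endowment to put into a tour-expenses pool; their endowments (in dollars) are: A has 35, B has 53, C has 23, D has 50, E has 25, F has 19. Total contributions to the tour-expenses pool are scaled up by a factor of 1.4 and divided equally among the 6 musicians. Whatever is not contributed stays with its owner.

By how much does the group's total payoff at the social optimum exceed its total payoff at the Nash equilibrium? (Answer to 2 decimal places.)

The private return per contributed unit is 1.4/6 = 0.2333 < 1 for every player regardless of endowment, so the Nash equilibrium is zero contribution and the group total is Σ E_j = 35 + 53 + 23 + 50 + 25 + 19 = 205.
Each contributed unit returns 1.400 to the group, so the social optimum is full contribution by everyone: group total = 1.400 × 205 = 287.00.
Efficiency loss = (1.400 − 1) × 205 = 82.00.

82.00 dollars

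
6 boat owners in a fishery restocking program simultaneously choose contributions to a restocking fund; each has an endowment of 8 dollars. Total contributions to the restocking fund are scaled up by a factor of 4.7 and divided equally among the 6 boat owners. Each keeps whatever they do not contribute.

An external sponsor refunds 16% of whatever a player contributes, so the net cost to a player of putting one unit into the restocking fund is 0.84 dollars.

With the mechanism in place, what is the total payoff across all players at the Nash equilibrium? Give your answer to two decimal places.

48.00 dollars

With the mechanism, a contributed unit returns (4.7/6) / 0.84 = 0.9325 per unit of net cost — still below 1 — so contributing 0 remains dominant for every player.
Everyone keeps their endowment and the group total is 6 × 8 = 48.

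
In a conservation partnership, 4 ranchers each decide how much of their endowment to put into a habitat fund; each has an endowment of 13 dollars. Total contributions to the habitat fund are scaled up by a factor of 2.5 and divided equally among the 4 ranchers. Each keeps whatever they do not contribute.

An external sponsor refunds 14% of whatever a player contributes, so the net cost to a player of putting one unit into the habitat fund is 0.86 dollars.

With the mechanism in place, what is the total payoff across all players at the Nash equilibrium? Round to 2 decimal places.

52.00 dollars

With the mechanism, a contributed unit returns (2.5/4) / 0.86 = 0.7267 per unit of net cost — still below 1 — so contributing 0 remains dominant for every player.
Everyone keeps their endowment and the group total is 4 × 13 = 52.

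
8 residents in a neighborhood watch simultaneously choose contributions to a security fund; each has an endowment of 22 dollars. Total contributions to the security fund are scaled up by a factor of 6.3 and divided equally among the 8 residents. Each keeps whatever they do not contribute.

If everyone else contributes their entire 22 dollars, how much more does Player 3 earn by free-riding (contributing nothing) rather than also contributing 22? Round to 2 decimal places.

4.68 dollars

Switching from a contribution of 22 to 0 lets Player 3 keep an extra 22 dollars, but lowers the security fund by 22, which costs Player 3 their own share of that drop: 6.3/8 × 22 = 17.32.
Net gain = 22 − 17.32 = 4.68. The private return per contributed unit (0.7875) is below 1, so free-riding is indeed the best response regardless of what the others do.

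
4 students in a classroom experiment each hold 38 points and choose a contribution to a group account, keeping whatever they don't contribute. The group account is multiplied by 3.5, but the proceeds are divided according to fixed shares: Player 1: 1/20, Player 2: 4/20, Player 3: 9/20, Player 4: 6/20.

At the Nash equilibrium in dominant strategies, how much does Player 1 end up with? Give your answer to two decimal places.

Player j's private return per contributed unit is 3.5 × (j's share). Contributing is weakly dominant for j when that share is at least 1/3.5 = 0.2857, and contributing 0 is dominant otherwise.
Player 3 and Player 4 are above the threshold, contributing 38 each; the remaining 2 contribute 0. Total contributed: 76.
Player 1 keeps 38 and receives 3.5 × 76 × 1/20 = 13.30 from the group account, for a payoff of 51.30.

51.30 points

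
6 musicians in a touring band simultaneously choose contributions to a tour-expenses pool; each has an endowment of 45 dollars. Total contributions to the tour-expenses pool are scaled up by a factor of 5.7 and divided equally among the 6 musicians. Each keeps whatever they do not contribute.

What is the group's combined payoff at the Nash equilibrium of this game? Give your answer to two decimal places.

270.00 dollars

Each contributed unit returns 5.7/6 = 0.9500 to its contributor — below 1 — so contributing 0 is dominant for every player. At the Nash equilibrium everyone keeps their 45, and the group total is 6 × 45 = 270.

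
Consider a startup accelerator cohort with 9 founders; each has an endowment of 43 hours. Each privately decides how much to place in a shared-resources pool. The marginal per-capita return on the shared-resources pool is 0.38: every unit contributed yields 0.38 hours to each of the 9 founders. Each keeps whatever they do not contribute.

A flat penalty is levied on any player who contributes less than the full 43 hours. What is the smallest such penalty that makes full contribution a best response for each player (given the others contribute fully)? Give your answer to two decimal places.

26.66 hours

Given the others contribute fully, the best deviation is to contribute 0 (any partial contribution still incurs the fine and gives up units whose private return 0.38 is below 1).
Deviating from 43 to 0 saves 43 hours but forfeits the deviator's share of the drop in the shared-resources pool: 0.38 × 43 = 16.34.
So the deviation gain is 43 − 16.34 = 26.66, and the fine must be at least 26.66 hours to wipe it out.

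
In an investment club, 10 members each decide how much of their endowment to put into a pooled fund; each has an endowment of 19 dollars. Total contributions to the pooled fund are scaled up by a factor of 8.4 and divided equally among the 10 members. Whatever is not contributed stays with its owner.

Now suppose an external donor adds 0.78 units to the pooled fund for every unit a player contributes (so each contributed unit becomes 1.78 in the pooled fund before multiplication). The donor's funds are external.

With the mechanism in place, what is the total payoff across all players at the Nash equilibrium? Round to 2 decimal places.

2840.88 dollars

With the mechanism, a contributed unit returns 8.4 × 1.78 / 10 = 1.4952 per unit of net cost to the contributor — now above 1 — so contributing fully is weakly dominant for every player.
At the Nash equilibrium everyone contributes 19. Group total payoff = 8.4 × 1.78 × 190 = 2840.88.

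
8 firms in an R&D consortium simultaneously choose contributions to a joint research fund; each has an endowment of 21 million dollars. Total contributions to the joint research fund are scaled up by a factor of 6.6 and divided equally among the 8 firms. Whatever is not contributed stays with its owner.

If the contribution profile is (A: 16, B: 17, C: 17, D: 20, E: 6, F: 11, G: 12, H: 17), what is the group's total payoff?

817.60 million dollars

Total contributed: 16 + 17 + 17 + 20 + 6 + 11 + 12 + 17 = 116; total kept: 8 × 21 − 116 = 52.
The joint research fund pays out 6.6 × 116 = 765.60 in aggregate.
Group total = 52 + 765.60 = 817.60.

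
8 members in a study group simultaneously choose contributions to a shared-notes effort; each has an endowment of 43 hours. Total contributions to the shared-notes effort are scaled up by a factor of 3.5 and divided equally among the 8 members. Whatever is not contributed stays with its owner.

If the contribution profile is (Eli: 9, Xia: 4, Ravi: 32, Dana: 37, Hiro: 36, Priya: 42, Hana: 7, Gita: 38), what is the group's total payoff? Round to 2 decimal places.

856.50 hours

Total contributed: 9 + 4 + 32 + 37 + 36 + 42 + 7 + 38 = 205; total kept: 8 × 43 − 205 = 139.
The shared-notes effort pays out 3.5 × 205 = 717.50 in aggregate.
Group total = 139 + 717.50 = 856.50.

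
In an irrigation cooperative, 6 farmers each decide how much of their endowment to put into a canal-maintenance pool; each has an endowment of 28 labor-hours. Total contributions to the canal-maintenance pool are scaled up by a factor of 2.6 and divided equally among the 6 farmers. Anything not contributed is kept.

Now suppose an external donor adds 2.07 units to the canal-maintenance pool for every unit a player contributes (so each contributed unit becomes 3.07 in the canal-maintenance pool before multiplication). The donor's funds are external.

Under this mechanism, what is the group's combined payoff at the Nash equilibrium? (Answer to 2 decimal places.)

Under the mechanism each unit contributed yields 2.6 × 3.07 / 6 = 1.3303 back to its contributor per unit of net cost, which exceeds 1, making full contribution the dominant choice for everyone.
So the Nash equilibrium is full contribution by all 6; the group earns 2.6 × 3.07 × 168 = 1340.98.

1340.98 labor-hours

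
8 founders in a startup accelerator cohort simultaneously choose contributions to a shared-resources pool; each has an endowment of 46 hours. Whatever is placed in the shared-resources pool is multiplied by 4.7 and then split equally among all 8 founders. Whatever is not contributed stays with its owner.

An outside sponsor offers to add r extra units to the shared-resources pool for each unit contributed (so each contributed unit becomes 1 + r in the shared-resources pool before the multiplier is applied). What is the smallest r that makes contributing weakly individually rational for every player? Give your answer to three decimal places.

With matching at rate r, one contributed unit becomes (1 + r) in the shared-resources pool and returns 4.7 × (1 + r) / 8 to the contributor.
Setting this equal to 1: 1 + r = 8/4.7 = 1.7021.
So the minimum matching rate is r = 1.7021 − 1 = 0.702.

0.702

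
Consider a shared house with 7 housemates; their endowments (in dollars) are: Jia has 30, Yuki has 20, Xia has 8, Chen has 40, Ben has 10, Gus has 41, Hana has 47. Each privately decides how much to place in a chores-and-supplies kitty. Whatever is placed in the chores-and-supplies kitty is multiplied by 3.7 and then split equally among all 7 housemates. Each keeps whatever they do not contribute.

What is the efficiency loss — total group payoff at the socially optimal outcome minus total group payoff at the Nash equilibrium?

529.20 dollars

The private return per contributed unit is 3.7/7 = 0.5286 < 1 for every player regardless of endowment, so the Nash equilibrium is zero contribution and the group total is Σ E_j = 30 + 20 + 8 + 40 + 10 + 41 + 47 = 196.
Each contributed unit returns 3.700 to the group, so the social optimum is full contribution by everyone: group total = 3.700 × 196 = 725.20.
Efficiency loss = (3.700 − 1) × 196 = 529.20.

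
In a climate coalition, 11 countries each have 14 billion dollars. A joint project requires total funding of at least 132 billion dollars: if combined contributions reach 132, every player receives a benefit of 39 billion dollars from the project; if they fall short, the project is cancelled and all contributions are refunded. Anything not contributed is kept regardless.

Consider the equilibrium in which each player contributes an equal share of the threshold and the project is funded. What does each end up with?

Equal share of the threshold: 132/11 = 12.
At this profile no one gains by cutting their contribution: any cut drops the total below 132, the project is cancelled, contributions are refunded, and the deviator ends with 14, which is less than 14 − 12 + 39 = 41. Contributing more than 12 just wastes the excess. So contributing exactly 12 is a best response.
Each player's payoff: 14 − 12 + 39 = 41.

41 billion dollars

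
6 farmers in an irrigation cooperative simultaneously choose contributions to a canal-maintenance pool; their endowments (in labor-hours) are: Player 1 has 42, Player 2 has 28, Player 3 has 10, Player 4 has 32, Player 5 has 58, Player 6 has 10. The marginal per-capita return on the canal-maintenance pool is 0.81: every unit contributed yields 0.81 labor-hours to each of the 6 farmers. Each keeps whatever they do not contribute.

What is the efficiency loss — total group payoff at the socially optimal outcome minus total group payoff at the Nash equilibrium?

694.80 labor-hours

The private return per contributed unit is 0.81 < 1 for everyone, so the Nash equilibrium is zero contribution and the group total is Σ E_j = 42 + 28 + 10 + 32 + 58 + 10 = 180.
Each contributed unit returns 4.860 to the group, so the social optimum is full contribution by everyone: group total = 4.860 × 180 = 874.80.
Efficiency loss = (4.860 − 1) × 180 = 694.80.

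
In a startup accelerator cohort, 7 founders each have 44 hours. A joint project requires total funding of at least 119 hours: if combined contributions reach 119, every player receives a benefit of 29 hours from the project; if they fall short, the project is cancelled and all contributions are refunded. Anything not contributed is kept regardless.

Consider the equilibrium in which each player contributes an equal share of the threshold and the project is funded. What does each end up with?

56 hours

Equal share of the threshold: 119/7 = 17.
At this profile no one gains by cutting their contribution: any cut drops the total below 119, the project is cancelled, contributions are refunded, and the deviator ends with 44, which is less than 44 − 17 + 29 = 56. Contributing more than 17 just wastes the excess. So contributing exactly 17 is a best response.
Each player's payoff: 44 − 17 + 29 = 56.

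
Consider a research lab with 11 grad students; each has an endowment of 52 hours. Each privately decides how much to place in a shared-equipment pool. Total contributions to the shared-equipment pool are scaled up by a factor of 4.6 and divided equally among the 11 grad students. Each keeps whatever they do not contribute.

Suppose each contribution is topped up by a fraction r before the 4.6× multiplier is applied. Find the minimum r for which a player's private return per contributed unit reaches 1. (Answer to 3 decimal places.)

1.391

With matching at rate r, one contributed unit becomes (1 + r) in the shared-equipment pool and returns 4.6 × (1 + r) / 11 to the contributor.
Setting this equal to 1: 1 + r = 11/4.6 = 2.3913.
So the minimum matching rate is r = 2.3913 − 1 = 1.391.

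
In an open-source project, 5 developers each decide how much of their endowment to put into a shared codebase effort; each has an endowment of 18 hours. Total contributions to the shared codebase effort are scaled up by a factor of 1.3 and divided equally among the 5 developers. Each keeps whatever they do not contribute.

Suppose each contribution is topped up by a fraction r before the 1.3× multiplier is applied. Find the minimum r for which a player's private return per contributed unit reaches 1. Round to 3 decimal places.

With matching at rate r, one contributed unit becomes (1 + r) in the shared codebase effort and returns 1.3 × (1 + r) / 5 to the contributor.
Setting this equal to 1: 1 + r = 5/1.3 = 3.8462.
So the minimum matching rate is r = 3.8462 − 1 = 2.846.

2.846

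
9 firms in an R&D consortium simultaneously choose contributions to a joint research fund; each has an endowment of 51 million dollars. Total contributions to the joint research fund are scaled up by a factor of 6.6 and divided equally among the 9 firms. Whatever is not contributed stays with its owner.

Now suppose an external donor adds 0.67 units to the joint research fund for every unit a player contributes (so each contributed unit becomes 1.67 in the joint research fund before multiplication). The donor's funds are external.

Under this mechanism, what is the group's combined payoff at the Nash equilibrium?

5059.10 million dollars

The effective private return per unit is now 6.6 × 1.67 / 9 = 1.2247 > 1, so every player's dominant strategy flips to full contribution.
So the Nash equilibrium is full contribution by all 9; the group earns 6.6 × 1.67 × 459 = 5059.10.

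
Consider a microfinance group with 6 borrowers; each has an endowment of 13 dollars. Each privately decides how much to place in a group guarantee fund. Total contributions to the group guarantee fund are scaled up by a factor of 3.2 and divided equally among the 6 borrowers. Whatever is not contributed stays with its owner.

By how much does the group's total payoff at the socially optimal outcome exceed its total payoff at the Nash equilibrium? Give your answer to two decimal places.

171.60 dollars

Each contributed unit returns 3.2/6 = 0.5333 to its contributor — below 1 — so contributing 0 is dominant for every player. At the Nash equilibrium everyone keeps their 13, and the group total is 6 × 13 = 78.
Each contributed unit returns 3.200 to the group as a whole (0.5333 to each of 6 players), which exceeds 1, so the social optimum is full contribution: group total = 3.200 × 78 = 249.60.
Efficiency loss = 249.60 − 78 = 171.60.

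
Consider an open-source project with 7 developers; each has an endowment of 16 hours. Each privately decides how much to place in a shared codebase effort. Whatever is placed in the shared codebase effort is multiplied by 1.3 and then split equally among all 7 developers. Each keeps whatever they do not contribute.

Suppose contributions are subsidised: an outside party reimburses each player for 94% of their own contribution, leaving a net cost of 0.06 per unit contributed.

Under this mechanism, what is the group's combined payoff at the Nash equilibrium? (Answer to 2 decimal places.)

250.88 hours

The effective private return per unit is now (1.3/7) / 0.06 = 3.0952 > 1, so every player's dominant strategy flips to full contribution.
So the Nash equilibrium is full contribution by all 7; the group earns 7 × (16 × 0.94 + 1.3 × 16) = 250.88.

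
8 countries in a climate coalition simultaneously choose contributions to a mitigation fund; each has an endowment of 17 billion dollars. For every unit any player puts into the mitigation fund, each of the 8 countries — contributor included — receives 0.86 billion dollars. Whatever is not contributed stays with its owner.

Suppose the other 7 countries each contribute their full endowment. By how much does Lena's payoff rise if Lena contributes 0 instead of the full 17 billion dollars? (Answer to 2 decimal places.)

Switching from a contribution of 17 to 0 lets Lena keep an extra 17 billion dollars, but lowers the mitigation fund by 17, which costs Lena their own share of that drop: 0.86 × 17 = 14.62.
Net gain = 17 − 14.62 = 2.38. The private return per contributed unit (0.86) is below 1, so free-riding is indeed the best response regardless of what the others do.

2.38 billion dollars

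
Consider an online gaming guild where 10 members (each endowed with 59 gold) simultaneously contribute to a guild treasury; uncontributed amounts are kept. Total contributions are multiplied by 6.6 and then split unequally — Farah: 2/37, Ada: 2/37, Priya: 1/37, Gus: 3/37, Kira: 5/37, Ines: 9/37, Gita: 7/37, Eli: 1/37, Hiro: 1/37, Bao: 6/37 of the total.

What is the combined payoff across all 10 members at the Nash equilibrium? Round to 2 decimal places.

For player j, contributing a unit is worthwhile iff 6.6 × (j's share) ≥ 1, i.e. iff j's share is at least 0.1515.
Ines, Gita and Bao are above the threshold, contributing 59 each; the remaining 7 contribute 0. Total contributed: 177.
The guild treasury pays out 6.6 × 177 = 1168.20 in total (split across the unequal shares, but the aggregate is all that matters for the group sum).
The 7 free-riders keep 59 each, adding 413. Group total = 413 + 1168.20 = 1581.20.

1581.20 gold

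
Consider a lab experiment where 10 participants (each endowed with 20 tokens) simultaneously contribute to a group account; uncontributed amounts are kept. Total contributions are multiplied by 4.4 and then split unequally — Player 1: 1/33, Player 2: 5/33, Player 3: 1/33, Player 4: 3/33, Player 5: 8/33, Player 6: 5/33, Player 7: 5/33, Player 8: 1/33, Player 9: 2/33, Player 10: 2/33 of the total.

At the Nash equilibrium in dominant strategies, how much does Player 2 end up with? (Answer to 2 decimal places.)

33.33 tokens

A player with share s gets back 4.4·s per unit contributed, so full contribution is dominant for anyone with s > 1/4.4 = 0.2273 and zero contribution is dominant for anyone below.
Only Player 5 (8/33) clears that bar, contributing 20; the remaining 9 contribute 0. Total contributed: 20.
Player 2 keeps 20 and receives 4.4 × 20 × 5/33 = 13.33 from the group account, for a payoff of 33.33.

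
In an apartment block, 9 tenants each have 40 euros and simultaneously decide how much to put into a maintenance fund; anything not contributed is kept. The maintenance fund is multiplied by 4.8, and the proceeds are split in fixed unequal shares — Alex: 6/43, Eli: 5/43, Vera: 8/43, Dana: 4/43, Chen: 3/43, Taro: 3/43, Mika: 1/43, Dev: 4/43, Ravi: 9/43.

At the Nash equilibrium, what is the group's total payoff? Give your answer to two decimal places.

512.00 euros

Player j's private return per contributed unit is 4.8 × (j's share). Contributing is weakly dominant for j when that share is at least 1/4.8 = 0.2083, and contributing 0 is dominant otherwise.
The only share above 0.2083 is Ravi's 9/43, contributing 40; the remaining 8 contribute 0. Total contributed: 40.
The maintenance fund pays out 4.8 × 40 = 192.00 in total (split across the unequal shares, but the aggregate is all that matters for the group sum).
The 8 free-riders keep 40 each, adding 320. Group total = 320 + 192.00 = 512.00.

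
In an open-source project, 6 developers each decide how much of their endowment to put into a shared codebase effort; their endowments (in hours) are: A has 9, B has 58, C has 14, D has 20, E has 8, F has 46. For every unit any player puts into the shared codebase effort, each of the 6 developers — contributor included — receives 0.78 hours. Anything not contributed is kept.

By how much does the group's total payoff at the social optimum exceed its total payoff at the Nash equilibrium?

570.40 hours

The private return per contributed unit is 0.78 < 1 for everyone, so the Nash equilibrium is zero contribution and the group total is Σ E_j = 9 + 58 + 14 + 20 + 8 + 46 = 155.
Each contributed unit returns 4.680 to the group, so the social optimum is full contribution by everyone: group total = 4.680 × 155 = 725.40.
Efficiency loss = (4.680 − 1) × 155 = 570.40.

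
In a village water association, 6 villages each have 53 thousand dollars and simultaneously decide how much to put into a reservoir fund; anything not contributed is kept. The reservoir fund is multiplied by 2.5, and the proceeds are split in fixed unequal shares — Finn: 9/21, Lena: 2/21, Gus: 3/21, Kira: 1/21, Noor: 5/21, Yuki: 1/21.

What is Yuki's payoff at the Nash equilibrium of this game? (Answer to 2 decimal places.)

59.31 thousand dollars

A player with share s gets back 2.5·s per unit contributed, so full contribution is dominant for anyone with s > 1/2.5 = 0.4000 and zero contribution is dominant for anyone below.
The only share above 0.4000 is Finn's 9/21, contributing 53; the remaining 5 contribute 0. Total contributed: 53.
Yuki keeps 53 and receives 2.5 × 53 × 1/21 = 6.31 from the reservoir fund, for a payoff of 59.31.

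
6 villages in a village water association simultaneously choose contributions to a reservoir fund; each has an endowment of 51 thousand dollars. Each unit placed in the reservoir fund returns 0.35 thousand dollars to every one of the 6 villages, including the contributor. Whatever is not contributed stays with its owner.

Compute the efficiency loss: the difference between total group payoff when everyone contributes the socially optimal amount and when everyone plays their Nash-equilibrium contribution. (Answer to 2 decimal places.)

The private return per contributed unit is 0.35 < 1, so contributing 0 is dominant for every player. At the Nash equilibrium everyone keeps their 51, and the group total is 6 × 51 = 306.
Each contributed unit returns 2.100 to the group as a whole (0.35 to each of 6 players), which exceeds 1, so the social optimum is full contribution: group total = 2.100 × 306 = 642.60.
Efficiency loss = 642.60 − 306 = 336.60.

336.60 thousand dollars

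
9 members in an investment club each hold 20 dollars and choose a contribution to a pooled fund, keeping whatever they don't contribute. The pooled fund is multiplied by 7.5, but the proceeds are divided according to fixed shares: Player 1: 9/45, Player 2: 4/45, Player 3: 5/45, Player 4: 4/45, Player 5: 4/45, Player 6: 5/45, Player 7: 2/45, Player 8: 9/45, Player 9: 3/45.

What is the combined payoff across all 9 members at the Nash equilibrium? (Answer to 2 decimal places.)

440.00 dollars

Each unit j contributes comes back to j as 7.5 × (j's share), so j prefers to contribute only if that share exceeds 1/7.5 = 0.1333; otherwise keeping the unit dominates.
The shares above 0.1333 belong to Player 1 and Player 8, contributing 20 each; the remaining 7 contribute 0. Total contributed: 40.
The pooled fund pays out 7.5 × 40 = 300.00 in total (split across the unequal shares, but the aggregate is all that matters for the group sum).
The 7 free-riders keep 20 each, adding 140. Group total = 140 + 300.00 = 440.00.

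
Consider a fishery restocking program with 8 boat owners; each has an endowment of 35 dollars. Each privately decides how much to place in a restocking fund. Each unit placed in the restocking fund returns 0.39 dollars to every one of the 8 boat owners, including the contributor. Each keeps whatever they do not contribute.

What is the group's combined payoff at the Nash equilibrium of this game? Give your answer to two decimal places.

280.00 dollars

The private return per contributed unit is 0.39 < 1, so contributing 0 is dominant for every player. At the Nash equilibrium everyone keeps their 35, and the group total is 8 × 35 = 280.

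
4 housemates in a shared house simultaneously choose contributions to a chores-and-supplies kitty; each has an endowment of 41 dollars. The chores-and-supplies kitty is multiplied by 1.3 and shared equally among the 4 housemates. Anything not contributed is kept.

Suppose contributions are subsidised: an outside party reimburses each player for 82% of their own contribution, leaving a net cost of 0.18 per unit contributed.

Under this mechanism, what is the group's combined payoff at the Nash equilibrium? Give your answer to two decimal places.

Under the mechanism each unit contributed yields (1.3/4) / 0.18 = 1.8056 back to its contributor per unit of net cost, which exceeds 1, making full contribution the dominant choice for everyone.
At the Nash equilibrium everyone contributes 41. Group total payoff = 4 × (41 × 0.82 + 1.3 × 41) = 347.68.

347.68 dollars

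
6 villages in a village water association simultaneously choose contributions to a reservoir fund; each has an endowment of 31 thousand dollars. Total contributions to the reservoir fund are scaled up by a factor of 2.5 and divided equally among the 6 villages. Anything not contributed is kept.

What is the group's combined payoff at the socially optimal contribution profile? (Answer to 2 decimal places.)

465.00 thousand dollars

Each contributed unit returns 2.500 to the group as a whole (0.4167 to each of 6 players), which exceeds 1, so the social optimum is full contribution: group total = 2.500 × 186 = 465.00.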